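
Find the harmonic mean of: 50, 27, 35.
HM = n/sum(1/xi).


Sum of reciprocals = 1/50 + 1/27 + 1/35 = 0.085608
HM = 3/0.085608 = 35.0433

HM = 35.0433


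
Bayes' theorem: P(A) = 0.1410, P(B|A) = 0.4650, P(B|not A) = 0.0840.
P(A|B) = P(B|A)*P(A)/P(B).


P(B) = P(B|A)*P(A) + P(B|A')*P(A')
= 0.4650*0.1410 + 0.0840*0.8590
= 0.065565 + 0.072156 = 0.137721
P(A|B) = 0.065565/0.137721 = 0.4761

P(A|B) = 0.4761


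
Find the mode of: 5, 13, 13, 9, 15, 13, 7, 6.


Frequencies: 5:1, 6:1, 7:1, 9:1, 13:3, 15:1
Max frequency = 3
Mode = 13

Mode = 13


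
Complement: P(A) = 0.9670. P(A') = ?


P(not A) = 1 - 0.9670 = 0.0330

P(not A) = 0.0330


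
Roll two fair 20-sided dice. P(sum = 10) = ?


Total outcomes = 20×20 = 400
Favorable (sum = 10): 9
P = 9/400 = 0.0225

P = 0.0225


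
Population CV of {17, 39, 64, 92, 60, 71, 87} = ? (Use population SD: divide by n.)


Mean = 61.4286
SD = 24.3947
CV = (24.3947/61.4286)*100 = 39.7123%

CV = 39.7123%


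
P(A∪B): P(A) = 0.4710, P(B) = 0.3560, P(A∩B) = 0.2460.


P(A∪B) = 0.4710 + 0.3560 - 0.2460
= 0.8270 - 0.2460
= 0.5810

P(A∪B) = 0.5810


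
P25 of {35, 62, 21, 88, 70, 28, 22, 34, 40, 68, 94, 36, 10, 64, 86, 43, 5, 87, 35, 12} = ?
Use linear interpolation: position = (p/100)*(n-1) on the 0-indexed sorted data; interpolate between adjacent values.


Sorted: 5, 10, 12, 21, 22, 28, 34, 35, 35, 36, 40, 43, 62, 64, 68, 70, 86, 87, 88, 94
n = 20
Index = 25/100 * 19 = 4.7500
Lower = data[4] = 22, Upper = data[5] = 28
P25 = 22 + 0.7500*(6) = 26.5000

P25 = 26.5000


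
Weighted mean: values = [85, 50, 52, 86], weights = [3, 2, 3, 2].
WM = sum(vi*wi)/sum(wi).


Numerator = 85*3 + 50*2 + 52*3 + 86*2 = 683
Denominator = 3 + 2 + 3 + 2 = 10
WM = 683/10 = 68.3000

WM = 68.3000


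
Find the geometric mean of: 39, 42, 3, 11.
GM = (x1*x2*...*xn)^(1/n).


Product = 39 × 42 × 3 × 11 = 54054
GM = 54054^(1/4) = 15.2478

GM = 15.2478


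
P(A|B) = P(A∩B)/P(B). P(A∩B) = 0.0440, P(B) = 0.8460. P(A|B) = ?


P(A|B) = 0.0440/0.8460 = 0.0520

P(A|B) = 0.0520


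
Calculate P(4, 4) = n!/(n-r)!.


P(4,4) = 4!/0!
= 24/1
= 24

P(4,4) = 24


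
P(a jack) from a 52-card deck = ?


4 jacks in 52 cards
P = 4/52 = 0.0769

P = 0.0769


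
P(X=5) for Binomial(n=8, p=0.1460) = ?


C(8,5) = 56
p^5 = 6.633829e-05
(1-p)^3 = 0.622836
P = 56 * 6.633829e-05 * 0.622836 = 0.0023

P(X=5) = 0.0023


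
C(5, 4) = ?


C(5,4) = 5!/(4! × 1!)
= 120/(24 × 1)
= 5

C(5,4) = 5


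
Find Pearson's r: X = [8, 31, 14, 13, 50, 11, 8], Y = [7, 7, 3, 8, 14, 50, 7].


Mean X = 19.2857, Mean Y = 13.7143
SD X = 14.498417, SD Y = 15.115879
Cov = -18.061224
r = -18.061224/(14.498417*15.115879) = -0.0824

r = -0.0824


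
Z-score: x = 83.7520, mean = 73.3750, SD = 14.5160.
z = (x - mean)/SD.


z = (83.7520 - 73.3750)/14.5160
= 10.3770/14.5160
= 0.7149

z = 0.7149


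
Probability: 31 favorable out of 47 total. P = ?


P = 31/47 = 0.6596

P = 0.6596


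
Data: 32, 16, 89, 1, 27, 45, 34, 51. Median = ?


Sorted: 1, 16, 27, 32, 34, 45, 51, 89
n = 8 (even)
Middle values: 32 and 34
Median = (32+34)/2 = 33.0000

Median = 33.0000


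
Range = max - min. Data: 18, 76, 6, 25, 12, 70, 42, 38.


Max = 76, Min = 6
Range = 76 - 6 = 70

Range = 70


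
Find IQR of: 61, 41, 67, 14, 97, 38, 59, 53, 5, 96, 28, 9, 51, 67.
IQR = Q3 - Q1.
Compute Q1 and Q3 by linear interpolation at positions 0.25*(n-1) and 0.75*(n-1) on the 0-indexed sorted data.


Sorted: 5, 9, 14, 28, 38, 41, 51, 53, 59, 61, 67, 67, 96, 97
Q1 (25th %ile) = 30.5000
Q3 (75th %ile) = 65.5000
IQR = 65.5000 - 30.5000 = 35.0000

IQR = 35.0000


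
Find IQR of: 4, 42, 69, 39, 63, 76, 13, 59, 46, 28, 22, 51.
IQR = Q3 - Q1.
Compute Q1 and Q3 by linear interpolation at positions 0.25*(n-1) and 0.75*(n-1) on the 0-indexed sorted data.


Sorted: 4, 13, 22, 28, 39, 42, 46, 51, 59, 63, 69, 76
Q1 (25th %ile) = 26.5000
Q3 (75th %ile) = 60.0000
IQR = 60.0000 - 26.5000 = 33.5000

IQR = 33.5000


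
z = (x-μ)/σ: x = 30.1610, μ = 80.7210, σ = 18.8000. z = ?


z = (30.1610 - 80.7210)/18.8000
= -50.5600/18.8000
= -2.6894

z = -2.6894


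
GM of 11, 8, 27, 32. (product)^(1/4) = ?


Product = 11 × 8 × 27 × 32 = 76032
GM = 76032^(1/4) = 16.6054

GM = 16.6054


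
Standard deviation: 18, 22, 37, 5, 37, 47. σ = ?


Mean = 27.6667
Variance = 197.8889
SD = sqrt(197.8889) = 14.0673

SD = 14.0673


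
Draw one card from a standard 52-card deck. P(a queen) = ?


4 queens in 52 cards
P = 4/52 = 0.0769

P = 0.0769


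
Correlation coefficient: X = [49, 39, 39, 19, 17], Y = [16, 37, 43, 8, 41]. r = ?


Mean X = 32.6000, Mean Y = 29.0000
SD X = 12.483589, SD Y = 14.240786
Cov = 5.200000
r = 5.200000/(12.483589*14.240786) = 0.0293

r = 0.0293


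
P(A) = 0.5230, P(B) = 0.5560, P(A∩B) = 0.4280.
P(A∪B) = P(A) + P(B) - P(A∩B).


P(A∪B) = 0.5230 + 0.5560 - 0.4280
= 1.0790 - 0.4280
= 0.6510

P(A∪B) = 0.6510


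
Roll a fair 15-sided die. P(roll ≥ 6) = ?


Favorable outcomes (roll ≥ 6): 10
Total outcomes = 15
P = 10/15 = 0.6667

P = 0.6667


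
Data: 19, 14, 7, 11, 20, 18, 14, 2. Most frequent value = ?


Frequencies: 2:1, 7:1, 11:1, 14:2, 18:1, 19:1, 20:1
Max frequency = 2
Mode = 14

Mode = 14


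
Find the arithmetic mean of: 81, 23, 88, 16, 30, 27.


Sum = 81 + 23 + 88 + 16 + 30 + 27 = 265
n = 6
Mean = 265/6 = 44.1667

Mean = 44.1667


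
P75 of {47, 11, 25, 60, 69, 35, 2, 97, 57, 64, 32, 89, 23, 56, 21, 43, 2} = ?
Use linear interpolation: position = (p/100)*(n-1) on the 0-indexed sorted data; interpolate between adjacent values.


Sorted: 2, 2, 11, 21, 23, 25, 32, 35, 43, 47, 56, 57, 60, 64, 69, 89, 97
n = 17
Index = 75/100 * 16 = 12.0000
Lower = data[12] = 60, Upper = data[13] = 64
P75 = 60 + 0*(4) = 60.0000

P75 = 60.0000


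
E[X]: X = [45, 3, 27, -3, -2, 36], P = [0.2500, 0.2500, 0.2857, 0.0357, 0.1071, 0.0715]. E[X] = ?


E[X] = 45*0.2500 + 3*0.2500 + 27*0.2857 - 3*0.0357 - 2*0.1071 + 36*0.0715
= 11.2500 + 0.7500 + 7.7139 - 0.1071 - 0.2142 + 2.5740
= 21.9666

E[X] = 21.9666


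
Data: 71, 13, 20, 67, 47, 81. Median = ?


Sorted: 13, 20, 47, 67, 71, 81
n = 6 (even)
Middle values: 47 and 67
Median = (47+67)/2 = 57.0000

Median = 57.0000


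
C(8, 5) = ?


C(8,5) = 8!/(5! × 3!)
= 40320/(120 × 6)
= 56

C(8,5) = 56


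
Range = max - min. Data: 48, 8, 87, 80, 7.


Max = 87, Min = 7
Range = 87 - 7 = 80

Range = 80


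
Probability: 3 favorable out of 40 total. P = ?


P = 3/40 = 0.0750

P = 0.0750


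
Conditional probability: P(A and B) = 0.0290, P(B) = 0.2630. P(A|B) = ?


P(A|B) = 0.0290/0.2630 = 0.1103

P(A|B) = 0.1103


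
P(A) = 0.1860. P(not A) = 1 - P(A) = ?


P(not A) = 1 - 0.1860 = 0.8140

P(not A) = 0.8140


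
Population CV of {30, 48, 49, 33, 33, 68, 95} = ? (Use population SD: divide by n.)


Mean = 50.8571
SD = 21.8006
CV = (21.8006/50.8571)*100 = 42.8663%

CV = 42.8663%


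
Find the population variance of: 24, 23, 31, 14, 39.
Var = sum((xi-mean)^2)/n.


Mean = 26.2000
Squared deviations: 4.8400, 10.2400, 23.0400, 148.8400, 163.8400
Sum = 350.8000
Variance = 350.8000/5 = 70.1600

Variance = 70.1600


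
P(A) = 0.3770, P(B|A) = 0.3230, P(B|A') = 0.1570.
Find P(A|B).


P(B) = P(B|A)*P(A) + P(B|A')*P(A')
= 0.3230*0.3770 + 0.1570*0.6230
= 0.121771 + 0.097811 = 0.219582
P(A|B) = 0.121771/0.219582 = 0.5546

P(A|B) = 0.5546


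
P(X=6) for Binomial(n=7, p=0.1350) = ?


C(7,6) = 7
p^6 = 6.053445e-06
(1-p)^1 = 0.865000
P = 7 * 6.053445e-06 * 0.865000 = 3.6654e-05

P(X=6) = 3.6654e-05


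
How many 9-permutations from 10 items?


P(10,9) = 10!/1!
= 3628800/1
= 3628800

P(10,9) = 3628800


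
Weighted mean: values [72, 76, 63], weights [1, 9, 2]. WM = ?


Numerator = 72*1 + 76*9 + 63*2 = 882
Denominator = 1 + 9 + 2 = 12
WM = 882/12 = 73.5000

WM = 73.5000


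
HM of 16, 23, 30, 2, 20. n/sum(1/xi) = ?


Sum of reciprocals = 1/16 + 1/23 + 1/30 + 1/2 + 1/20 = 0.689312
HM = 5/0.689312 = 7.2536

HM = 7.2536


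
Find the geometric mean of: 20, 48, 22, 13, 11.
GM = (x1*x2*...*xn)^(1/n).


Product = 20 × 48 × 22 × 13 × 11 = 3020160
GM = 3020160^(1/5) = 19.7700

GM = 19.7700


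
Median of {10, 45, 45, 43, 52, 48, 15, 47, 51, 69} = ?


Sorted: 10, 15, 43, 45, 45, 47, 48, 51, 52, 69
n = 10 (even)
Middle values: 45 and 47
Median = (45+47)/2 = 46.0000

Median = 46.0000


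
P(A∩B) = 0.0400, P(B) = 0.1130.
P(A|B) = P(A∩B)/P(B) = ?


P(A|B) = 0.0400/0.1130 = 0.3540

P(A|B) = 0.3540


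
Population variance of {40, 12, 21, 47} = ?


Mean = 30.0000
Squared deviations: 100.0000, 324.0000, 81.0000, 289.0000
Sum = 794.0000
Variance = 794.0000/4 = 198.5000

Variance = 198.5000


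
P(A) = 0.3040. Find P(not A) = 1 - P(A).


P(not A) = 1 - 0.3040 = 0.6960

P(not A) = 0.6960


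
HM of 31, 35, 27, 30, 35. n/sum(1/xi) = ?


Sum of reciprocals = 1/31 + 1/35 + 1/27 + 1/30 + 1/35 = 0.159771
HM = 5/0.159771 = 31.2947

HM = 31.2947


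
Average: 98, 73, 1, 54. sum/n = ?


Sum = 98 + 73 + 1 + 54 = 226
n = 4
Mean = 226/4 = 56.5000

Mean = 56.5000


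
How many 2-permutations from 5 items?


P(5,2) = 5!/3!
= 120/6
= 20

P(5,2) = 20


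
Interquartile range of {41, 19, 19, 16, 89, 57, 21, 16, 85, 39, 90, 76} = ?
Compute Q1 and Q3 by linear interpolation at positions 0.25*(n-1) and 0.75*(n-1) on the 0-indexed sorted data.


Sorted: 16, 16, 19, 19, 21, 39, 41, 57, 76, 85, 89, 90
Q1 (25th %ile) = 19.0000
Q3 (75th %ile) = 78.2500
IQR = 78.2500 - 19.0000 = 59.2500

IQR = 59.2500


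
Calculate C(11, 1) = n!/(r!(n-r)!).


C(11,1) = 11!/(1! × 10!)
= 39916800/(1 × 3628800)
= 11

C(11,1) = 11


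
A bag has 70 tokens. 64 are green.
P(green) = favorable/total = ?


P = 64/70 = 0.9143

P = 0.9143


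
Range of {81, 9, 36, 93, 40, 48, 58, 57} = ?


Max = 93, Min = 9
Range = 93 - 9 = 84

Range = 84


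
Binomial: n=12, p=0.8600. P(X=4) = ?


C(12,4) = 495
p^4 = 0.547008
(1-p)^8 = 1.475789e-07
P = 495 * 0.547008 * 1.475789e-07 = 3.9960e-05

P(X=4) = 3.9960e-05


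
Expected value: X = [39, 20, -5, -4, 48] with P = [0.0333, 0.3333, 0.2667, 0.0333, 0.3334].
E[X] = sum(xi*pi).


E[X] = 39*0.0333 + 20*0.3333 - 5*0.2667 - 4*0.0333 + 48*0.3334
= 1.2987 + 6.6660 - 1.3335 - 0.1332 + 16.0032
= 22.5012

E[X] = 22.5012


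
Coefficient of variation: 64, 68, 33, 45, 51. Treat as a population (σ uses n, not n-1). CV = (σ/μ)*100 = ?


Mean = 52.2000
SD = 12.7342
CV = (12.7342/52.2000)*100 = 24.3950%

CV = 24.3950%


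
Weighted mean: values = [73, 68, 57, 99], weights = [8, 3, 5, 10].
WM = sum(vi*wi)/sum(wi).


Numerator = 73*8 + 68*3 + 57*5 + 99*10 = 2063
Denominator = 8 + 3 + 5 + 10 = 26
WM = 2063/26 = 79.3462

WM = 79.3462


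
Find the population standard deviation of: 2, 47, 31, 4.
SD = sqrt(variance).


Mean = 21.0000
Variance = 356.5000
SD = sqrt(356.5000) = 18.8812

SD = 18.8812


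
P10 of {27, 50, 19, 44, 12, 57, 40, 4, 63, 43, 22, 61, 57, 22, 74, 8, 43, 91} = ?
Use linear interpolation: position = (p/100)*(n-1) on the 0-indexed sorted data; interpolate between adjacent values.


Sorted: 4, 8, 12, 19, 22, 22, 27, 40, 43, 43, 44, 50, 57, 57, 61, 63, 74, 91
n = 18
Index = 10/100 * 17 = 1.7000
Lower = data[1] = 8, Upper = data[2] = 12
P10 = 8 + 0.7000*(4) = 10.8000

P10 = 10.8000


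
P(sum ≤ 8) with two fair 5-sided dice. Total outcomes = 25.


Total outcomes = 5×5 = 25
Favorable (sum ≤ 8): 22
P = 22/25 = 0.8800

P = 0.8800


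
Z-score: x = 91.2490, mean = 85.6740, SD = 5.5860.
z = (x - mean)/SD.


z = (91.2490 - 85.6740)/5.5860
= 5.5750/5.5860
= 0.9980

z = 0.9980


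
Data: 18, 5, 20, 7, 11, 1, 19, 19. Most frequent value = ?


Frequencies: 1:1, 5:1, 7:1, 11:1, 18:1, 19:2, 20:1
Max frequency = 2
Mode = 19

Mode = 19


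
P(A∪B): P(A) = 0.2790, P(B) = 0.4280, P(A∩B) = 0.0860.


P(A∪B) = 0.2790 + 0.4280 - 0.0860
= 0.7070 - 0.0860
= 0.6210

P(A∪B) = 0.6210


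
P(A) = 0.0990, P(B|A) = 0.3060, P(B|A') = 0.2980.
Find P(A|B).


P(B) = P(B|A)*P(A) + P(B|A')*P(A')
= 0.3060*0.0990 + 0.2980*0.9010
= 0.030294 + 0.268498 = 0.298792
P(A|B) = 0.030294/0.298792 = 0.1014

P(A|B) = 0.1014


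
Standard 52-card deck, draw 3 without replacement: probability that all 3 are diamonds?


P(all diamonds) = (13/52) × (12/51) × (11/50)
= 0.0129

P = 0.0129


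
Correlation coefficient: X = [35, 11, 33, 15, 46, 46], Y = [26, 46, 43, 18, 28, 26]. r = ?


Mean X = 31.0000, Mean Y = 31.1667
SD X = 13.699148, SD Y = 9.973576
Cov = -34.666667
r = -34.666667/(13.699148*9.973576) = -0.2537

r = -0.2537


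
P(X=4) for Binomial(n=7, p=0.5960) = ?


C(7,4) = 35
p^4 = 0.126178
(1-p)^3 = 0.065939
P = 35 * 0.126178 * 0.065939 = 0.2912

P(X=4) = 0.2912


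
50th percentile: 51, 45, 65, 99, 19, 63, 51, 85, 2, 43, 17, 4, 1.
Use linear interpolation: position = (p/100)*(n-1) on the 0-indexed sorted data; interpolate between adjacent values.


Sorted: 1, 2, 4, 17, 19, 43, 45, 51, 51, 63, 65, 85, 99
n = 13
Index = 50/100 * 12 = 6.0000
Lower = data[6] = 45, Upper = data[7] = 51
P50 = 45 + 0*(6) = 45.0000

P50 = 45.0000


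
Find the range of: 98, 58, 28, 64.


Max = 98, Min = 28
Range = 98 - 28 = 70

Range = 70


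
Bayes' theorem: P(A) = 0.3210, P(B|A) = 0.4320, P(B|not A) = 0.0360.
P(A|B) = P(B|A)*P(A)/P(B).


P(B) = P(B|A)*P(A) + P(B|A')*P(A')
= 0.4320*0.3210 + 0.0360*0.6790
= 0.138672 + 0.024444 = 0.163116
P(A|B) = 0.138672/0.163116 = 0.8501

P(A|B) = 0.8501


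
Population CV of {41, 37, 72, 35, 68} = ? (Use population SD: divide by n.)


Mean = 50.6000
SD = 16.0075
CV = (16.0075/50.6000)*100 = 31.6354%

CV = 31.6354%


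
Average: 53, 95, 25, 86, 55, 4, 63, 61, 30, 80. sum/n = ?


Sum = 53 + 95 + 25 + 86 + 55 + 4 + 63 + 61 + 30 + 80 = 552
n = 10
Mean = 552/10 = 55.2000

Mean = 55.2000


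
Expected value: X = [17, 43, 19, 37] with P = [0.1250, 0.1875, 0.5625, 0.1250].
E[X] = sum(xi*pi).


E[X] = 17*0.1250 + 43*0.1875 + 19*0.5625 + 37*0.1250
= 2.1250 + 8.0625 + 10.6875 + 4.6250
= 25.5000

E[X] = 25.5000


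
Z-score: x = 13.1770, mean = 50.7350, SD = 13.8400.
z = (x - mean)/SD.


z = (13.1770 - 50.7350)/13.8400
= -37.5580/13.8400
= -2.7137

z = -2.7137


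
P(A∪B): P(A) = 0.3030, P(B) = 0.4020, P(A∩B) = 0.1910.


P(A∪B) = 0.3030 + 0.4020 - 0.1910
= 0.7050 - 0.1910
= 0.5140

P(A∪B) = 0.5140


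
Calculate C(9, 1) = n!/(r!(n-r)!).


C(9,1) = 9!/(1! × 8!)
= 362880/(1 × 40320)
= 9

C(9,1) = 9


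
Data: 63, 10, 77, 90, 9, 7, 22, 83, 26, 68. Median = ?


Sorted: 7, 9, 10, 22, 26, 63, 68, 77, 83, 90
n = 10 (even)
Middle values: 26 and 63
Median = (26+63)/2 = 44.5000

Median = 44.5000


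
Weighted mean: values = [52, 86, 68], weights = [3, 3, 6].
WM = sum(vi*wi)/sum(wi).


Numerator = 52*3 + 86*3 + 68*6 = 822
Denominator = 3 + 3 + 6 = 12
WM = 822/12 = 68.5000

WM = 68.5000


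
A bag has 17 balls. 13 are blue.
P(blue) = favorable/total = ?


P = 13/17 = 0.7647

P = 0.7647


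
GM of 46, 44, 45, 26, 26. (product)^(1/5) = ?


Product = 46 × 44 × 45 × 26 × 26 = 61570080
GM = 61570080^(1/5) = 36.1305

GM = 36.1305


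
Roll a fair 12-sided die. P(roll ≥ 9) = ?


Favorable outcomes (roll ≥ 9): 4
Total outcomes = 12
P = 4/12 = 0.3333

P = 0.3333


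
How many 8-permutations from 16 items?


P(16,8) = 16!/8!
= 20922789888000/40320
= 518918400

P(16,8) = 518918400


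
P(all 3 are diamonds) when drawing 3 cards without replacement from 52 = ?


P(all diamonds) = (13/52) × (12/51) × (11/50)
= 0.0129

P = 0.0129


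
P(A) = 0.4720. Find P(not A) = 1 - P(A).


P(not A) = 1 - 0.4720 = 0.5280

P(not A) = 0.5280


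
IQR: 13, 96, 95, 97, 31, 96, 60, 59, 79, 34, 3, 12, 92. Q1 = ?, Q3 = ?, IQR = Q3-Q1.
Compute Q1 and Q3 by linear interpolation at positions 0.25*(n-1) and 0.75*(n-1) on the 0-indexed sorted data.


Sorted: 3, 12, 13, 31, 34, 59, 60, 79, 92, 95, 96, 96, 97
Q1 (25th %ile) = 31.0000
Q3 (75th %ile) = 95.0000
IQR = 95.0000 - 31.0000 = 64.0000

IQR = 64.0000


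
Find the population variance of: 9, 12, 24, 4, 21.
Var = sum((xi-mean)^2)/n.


Mean = 14.0000
Squared deviations: 25.0000, 4.0000, 100.0000, 100.0000, 49.0000
Sum = 278.0000
Variance = 278.0000/5 = 55.6000

Variance = 55.6000


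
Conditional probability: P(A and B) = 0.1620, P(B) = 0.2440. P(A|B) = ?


P(A|B) = 0.1620/0.2440 = 0.6639

P(A|B) = 0.6639


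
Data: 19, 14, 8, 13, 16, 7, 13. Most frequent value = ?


Frequencies: 7:1, 8:1, 13:2, 14:1, 16:1, 19:1
Max frequency = 2
Mode = 13

Mode = 13


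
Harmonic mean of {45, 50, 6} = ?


Sum of reciprocals = 1/45 + 1/50 + 1/6 = 0.208889
HM = 3/0.208889 = 14.3617

HM = 14.3617


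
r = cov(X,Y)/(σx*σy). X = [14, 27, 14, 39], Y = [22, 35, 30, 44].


Mean X = 23.5000, Mean Y = 32.7500
SD X = 10.404326, SD Y = 7.980445
Cov = 77.625000
r = 77.625000/(10.404326*7.980445) = 0.9349

r = 0.9349


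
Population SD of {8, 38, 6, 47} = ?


Mean = 24.7500
Variance = 325.6875
SD = sqrt(325.6875) = 18.0468

SD = 18.0468


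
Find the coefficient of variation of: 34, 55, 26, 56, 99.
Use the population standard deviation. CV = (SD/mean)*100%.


Mean = 54.0000
SD = 25.3535
CV = (25.3535/54.0000)*100 = 46.9509%

CV = 46.9509%


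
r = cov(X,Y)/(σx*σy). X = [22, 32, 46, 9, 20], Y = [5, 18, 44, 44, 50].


Mean X = 25.8000, Mean Y = 32.2000
SD X = 12.464349, SD Y = 17.531686
Cov = -9.560000
r = -9.560000/(12.464349*17.531686) = -0.0437

r = -0.0437


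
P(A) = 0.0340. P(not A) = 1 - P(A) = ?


P(not A) = 1 - 0.0340 = 0.9660

P(not A) = 0.9660


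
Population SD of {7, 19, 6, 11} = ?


Mean = 10.7500
Variance = 26.1875
SD = sqrt(26.1875) = 5.1174

SD = 5.1174


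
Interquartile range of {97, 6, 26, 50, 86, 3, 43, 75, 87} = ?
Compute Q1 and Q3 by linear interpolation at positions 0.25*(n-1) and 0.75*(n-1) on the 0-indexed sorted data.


Sorted: 3, 6, 26, 43, 50, 75, 86, 87, 97
Q1 (25th %ile) = 26.0000
Q3 (75th %ile) = 86.0000
IQR = 86.0000 - 26.0000 = 60.0000

IQR = 60.0000


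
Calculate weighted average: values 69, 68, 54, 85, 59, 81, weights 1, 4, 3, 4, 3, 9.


Numerator = 69*1 + 68*4 + 54*3 + 85*4 + 59*3 + 81*9 = 1749
Denominator = 1 + 4 + 3 + 4 + 3 + 9 = 24
WM = 1749/24 = 72.8750

WM = 72.8750


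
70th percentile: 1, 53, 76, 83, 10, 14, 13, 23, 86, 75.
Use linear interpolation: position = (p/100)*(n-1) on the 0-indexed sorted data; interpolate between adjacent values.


Sorted: 1, 10, 13, 14, 23, 53, 75, 76, 83, 86
n = 10
Index = 70/100 * 9 = 6.3000
Lower = data[6] = 75, Upper = data[7] = 76
P70 = 75 + 0.3000*(1) = 75.3000

P70 = 75.3000


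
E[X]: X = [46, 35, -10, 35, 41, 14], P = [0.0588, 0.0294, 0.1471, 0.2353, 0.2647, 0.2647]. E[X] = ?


E[X] = 46*0.0588 + 35*0.0294 - 10*0.1471 + 35*0.2353 + 41*0.2647 + 14*0.2647
= 2.7048 + 1.0290 - 1.4710 + 8.2355 + 10.8527 + 3.7058
= 25.0568

E[X] = 25.0568


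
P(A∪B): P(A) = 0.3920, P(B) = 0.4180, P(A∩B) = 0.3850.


P(A∪B) = 0.3920 + 0.4180 - 0.3850
= 0.8100 - 0.3850
= 0.4250

P(A∪B) = 0.4250


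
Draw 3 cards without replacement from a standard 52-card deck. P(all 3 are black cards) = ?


P(all black cards) = (26/52) × (25/51) × (24/50)
= 0.1176

P = 0.1176


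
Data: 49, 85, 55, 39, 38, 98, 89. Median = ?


Sorted: 38, 39, 49, 55, 85, 89, 98
n = 7 (odd)
Middle value = 55

Median = 55


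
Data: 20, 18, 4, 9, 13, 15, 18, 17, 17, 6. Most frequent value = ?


Frequencies: 4:1, 6:1, 9:1, 13:1, 15:1, 17:2, 18:2, 20:1
Max frequency = 2
Mode = 17, 18

Mode = 17, 18


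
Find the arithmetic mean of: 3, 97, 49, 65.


Sum = 3 + 97 + 49 + 65 = 214
n = 4
Mean = 214/4 = 53.5000

Mean = 53.5000


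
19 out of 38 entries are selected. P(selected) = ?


P = 19/38 = 0.5000

P = 0.5000


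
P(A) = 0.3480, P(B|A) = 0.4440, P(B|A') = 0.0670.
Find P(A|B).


P(B) = P(B|A)*P(A) + P(B|A')*P(A')
= 0.4440*0.3480 + 0.0670*0.6520
= 0.154512 + 0.043684 = 0.198196
P(A|B) = 0.154512/0.198196 = 0.7796

P(A|B) = 0.7796


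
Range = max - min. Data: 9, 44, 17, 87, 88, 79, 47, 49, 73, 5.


Max = 88, Min = 5
Range = 88 - 5 = 83

Range = 83


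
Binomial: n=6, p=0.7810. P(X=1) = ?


C(6,1) = 6
p^1 = 0.781000
(1-p)^5 = 0.000504
P = 6 * 0.781000 * 0.000504 = 0.0024

P(X=1) = 0.0024


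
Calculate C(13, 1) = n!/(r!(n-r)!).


C(13,1) = 13!/(1! × 12!)
= 6227020800/(1 × 479001600)
= 13

C(13,1) = 13


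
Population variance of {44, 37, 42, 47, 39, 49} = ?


Mean = 43.0000
Squared deviations: 1.0000, 36.0000, 1.0000, 16.0000, 16.0000, 36.0000
Sum = 106.0000
Variance = 106.0000/6 = 17.6667

Variance = 17.6667


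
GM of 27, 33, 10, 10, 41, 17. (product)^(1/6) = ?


Product = 27 × 33 × 10 × 10 × 41 × 17 = 62102700
GM = 62102700^(1/6) = 19.8999

GM = 19.8999


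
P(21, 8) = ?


P(21,8) = 21!/13!
= 51090942171709440000/6227020800
= 8204716800

P(21,8) = 8204716800


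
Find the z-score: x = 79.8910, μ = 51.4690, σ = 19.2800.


z = (79.8910 - 51.4690)/19.2800
= 28.4220/19.2800
= 1.4742

z = 1.4742


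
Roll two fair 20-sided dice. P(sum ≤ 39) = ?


Total outcomes = 20×20 = 400
Favorable (sum ≤ 39): 399
P = 399/400 = 0.9975

P = 0.9975


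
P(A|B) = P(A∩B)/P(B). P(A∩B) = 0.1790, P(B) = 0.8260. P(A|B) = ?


P(A|B) = 0.1790/0.8260 = 0.2167

P(A|B) = 0.2167


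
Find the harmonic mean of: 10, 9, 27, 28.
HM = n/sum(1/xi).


Sum of reciprocals = 1/10 + 1/9 + 1/27 + 1/28 = 0.283862
HM = 4/0.283862 = 14.0913

HM = 14.0913


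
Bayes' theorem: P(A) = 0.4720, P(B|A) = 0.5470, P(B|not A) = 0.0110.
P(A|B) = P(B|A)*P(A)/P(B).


P(B) = P(B|A)*P(A) + P(B|A')*P(A')
= 0.5470*0.4720 + 0.0110*0.5280
= 0.258184 + 0.005808 = 0.263992
P(A|B) = 0.258184/0.263992 = 0.9780

P(A|B) = 0.9780


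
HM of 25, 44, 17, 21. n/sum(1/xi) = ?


Sum of reciprocals = 1/25 + 1/44 + 1/17 + 1/21 = 0.169170
HM = 4/0.169170 = 23.6449

HM = 23.6449


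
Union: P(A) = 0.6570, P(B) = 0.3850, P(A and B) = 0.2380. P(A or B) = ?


P(A∪B) = 0.6570 + 0.3850 - 0.2380
= 1.0420 - 0.2380
= 0.8040

P(A∪B) = 0.8040


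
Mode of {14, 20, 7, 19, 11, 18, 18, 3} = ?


Frequencies: 3:1, 7:1, 11:1, 14:1, 18:2, 19:1, 20:1
Max frequency = 2
Mode = 18

Mode = 18


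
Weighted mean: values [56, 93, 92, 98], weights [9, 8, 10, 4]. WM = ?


Numerator = 56*9 + 93*8 + 92*10 + 98*4 = 2560
Denominator = 9 + 8 + 10 + 4 = 31
WM = 2560/31 = 82.5806

WM = 82.5806


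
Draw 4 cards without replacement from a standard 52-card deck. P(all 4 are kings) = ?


P(all kings) = (4/52) × (3/51) × (2/50) × (1/49)
= 3.6938e-06

P = 3.6938e-06


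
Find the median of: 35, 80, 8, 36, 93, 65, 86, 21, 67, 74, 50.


Sorted: 8, 21, 35, 36, 50, 65, 67, 74, 80, 86, 93
n = 11 (odd)
Middle value = 65

Median = 65


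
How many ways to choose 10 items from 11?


C(11,10) = 11!/(10! × 1!)
= 39916800/(3628800 × 1)
= 11

C(11,10) = 11


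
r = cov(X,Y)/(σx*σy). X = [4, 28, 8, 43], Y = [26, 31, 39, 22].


Mean X = 20.7500, Mean Y = 29.5000
SD X = 15.738091, SD Y = 6.344289
Cov = -54.625000
r = -54.625000/(15.738091*6.344289) = -0.5471

r = -0.5471


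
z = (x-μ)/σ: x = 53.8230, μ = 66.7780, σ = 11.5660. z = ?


z = (53.8230 - 66.7780)/11.5660
= -12.9550/11.5660
= -1.1201

z = -1.1201


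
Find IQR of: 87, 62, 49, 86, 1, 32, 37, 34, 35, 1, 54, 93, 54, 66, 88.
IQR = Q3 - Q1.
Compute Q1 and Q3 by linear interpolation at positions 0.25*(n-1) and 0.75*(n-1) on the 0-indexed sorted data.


Sorted: 1, 1, 32, 34, 35, 37, 49, 54, 54, 62, 66, 86, 87, 88, 93
Q1 (25th %ile) = 34.5000
Q3 (75th %ile) = 76.0000
IQR = 76.0000 - 34.5000 = 41.5000

IQR = 41.5000


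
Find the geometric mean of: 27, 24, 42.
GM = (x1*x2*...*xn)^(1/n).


Product = 27 × 24 × 42 = 27216
GM = 27216^(1/3) = 30.0798

GM = 30.0798


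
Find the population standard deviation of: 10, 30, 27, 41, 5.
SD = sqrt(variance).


Mean = 22.6000
Variance = 176.2400
SD = sqrt(176.2400) = 13.2755

SD = 13.2755


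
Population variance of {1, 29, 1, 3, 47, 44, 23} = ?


Mean = 21.1429
Squared deviations: 405.7347, 61.7347, 405.7347, 329.1633, 668.5918, 522.4490, 3.4490
Sum = 2396.8571
Variance = 2396.8571/7 = 342.4082

Variance = 342.4082


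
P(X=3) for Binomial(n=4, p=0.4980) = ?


C(4,3) = 4
p^3 = 0.123506
(1-p)^1 = 0.502000
P = 4 * 0.123506 * 0.502000 = 0.2480

P(X=3) = 0.2480


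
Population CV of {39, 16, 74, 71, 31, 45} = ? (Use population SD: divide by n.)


Mean = 46.0000
SD = 20.7525
CV = (20.7525/46.0000)*100 = 45.1142%

CV = 45.1142%


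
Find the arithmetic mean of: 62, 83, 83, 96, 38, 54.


Sum = 62 + 83 + 83 + 96 + 38 + 54 = 416
n = 6
Mean = 416/6 = 69.3333

Mean = 69.3333


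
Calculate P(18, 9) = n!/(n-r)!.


P(18,9) = 18!/9!
= 6402373705728000/362880
= 17643225600

P(18,9) = 17643225600


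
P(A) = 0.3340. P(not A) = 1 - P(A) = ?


P(not A) = 1 - 0.3340 = 0.6660

P(not A) = 0.6660


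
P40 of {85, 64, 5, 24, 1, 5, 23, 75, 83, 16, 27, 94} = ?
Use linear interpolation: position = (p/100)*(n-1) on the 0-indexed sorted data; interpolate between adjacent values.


Sorted: 1, 5, 5, 16, 23, 24, 27, 64, 75, 83, 85, 94
n = 12
Index = 40/100 * 11 = 4.4000
Lower = data[4] = 23, Upper = data[5] = 24
P40 = 23 + 0.4000*(1) = 23.4000

P40 = 23.4000


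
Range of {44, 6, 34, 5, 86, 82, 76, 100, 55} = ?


Max = 100, Min = 5
Range = 100 - 5 = 95

Range = 95


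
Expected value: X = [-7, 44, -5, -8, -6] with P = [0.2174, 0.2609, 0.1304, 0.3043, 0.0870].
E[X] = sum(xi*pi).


E[X] = -7*0.2174 + 44*0.2609 - 5*0.1304 - 8*0.3043 - 6*0.0870
= -1.5218 + 11.4796 - 0.6520 - 2.4344 - 0.5220
= 6.3494

E[X] = 6.3494


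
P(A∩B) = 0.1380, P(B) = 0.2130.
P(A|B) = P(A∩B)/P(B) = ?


P(A|B) = 0.1380/0.2130 = 0.6479

P(A|B) = 0.6479


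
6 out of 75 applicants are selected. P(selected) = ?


P = 6/75 = 0.0800

P = 0.0800


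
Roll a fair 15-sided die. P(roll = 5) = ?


Favorable outcomes (roll = 5): 1
Total outcomes = 15
P = 1/15 = 0.0667

P = 0.0667


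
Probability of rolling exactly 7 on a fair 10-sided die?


Favorable outcomes (roll = 7): 1
Total outcomes = 10
P = 1/10 = 0.1000

P = 0.1000


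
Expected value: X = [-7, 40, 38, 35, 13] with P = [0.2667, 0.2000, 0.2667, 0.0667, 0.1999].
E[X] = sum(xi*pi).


E[X] = -7*0.2667 + 40*0.2000 + 38*0.2667 + 35*0.0667 + 13*0.1999
= -1.8669 + 8.0000 + 10.1346 + 2.3345 + 2.5987
= 21.2009

E[X] = 21.2009


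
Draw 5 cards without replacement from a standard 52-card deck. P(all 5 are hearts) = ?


P(all hearts) = (13/52) × (12/51) × (11/50) × (10/49) × (9/48)
= 0.0005

P = 0.0005


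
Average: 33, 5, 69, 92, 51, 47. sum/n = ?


Sum = 33 + 5 + 69 + 92 + 51 + 47 = 297
n = 6
Mean = 297/6 = 49.5000

Mean = 49.5000


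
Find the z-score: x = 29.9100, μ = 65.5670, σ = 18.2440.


z = (29.9100 - 65.5670)/18.2440
= -35.6570/18.2440
= -1.9545

z = -1.9545


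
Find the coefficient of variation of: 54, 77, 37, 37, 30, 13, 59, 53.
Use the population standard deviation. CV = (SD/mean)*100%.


Mean = 45.0000
SD = 18.5135
CV = (18.5135/45.0000)*100 = 41.1411%

CV = 41.1411%


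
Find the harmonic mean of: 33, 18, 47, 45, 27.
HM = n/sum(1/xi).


Sum of reciprocals = 1/33 + 1/18 + 1/47 + 1/45 + 1/27 = 0.166394
HM = 5/0.166394 = 30.0491

HM = 30.0491


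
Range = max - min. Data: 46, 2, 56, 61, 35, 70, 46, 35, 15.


Max = 70, Min = 2
Range = 70 - 2 = 68

Range = 68


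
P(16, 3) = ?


P(16,3) = 16!/13!
= 20922789888000/6227020800
= 3360

P(16,3) = 3360


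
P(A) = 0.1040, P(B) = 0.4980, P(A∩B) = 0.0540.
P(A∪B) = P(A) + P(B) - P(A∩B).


P(A∪B) = 0.1040 + 0.4980 - 0.0540
= 0.6020 - 0.0540
= 0.5480

P(A∪B) = 0.5480


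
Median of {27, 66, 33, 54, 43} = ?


Sorted: 27, 33, 43, 54, 66
n = 5 (odd)
Middle value = 43

Median = 43


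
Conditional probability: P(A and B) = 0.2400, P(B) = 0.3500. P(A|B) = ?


P(A|B) = 0.2400/0.3500 = 0.6857

P(A|B) = 0.6857


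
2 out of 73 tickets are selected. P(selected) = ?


P = 2/73 = 0.0274

P = 0.0274


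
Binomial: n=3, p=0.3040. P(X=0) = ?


C(3,0) = 1
p^0 = 1.000000
(1-p)^3 = 0.337154
P = 1 * 1.000000 * 0.337154 = 0.3372

P(X=0) = 0.3372


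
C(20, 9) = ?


C(20,9) = 20!/(9! × 11!)
= 2432902008176640000/(362880 × 39916800)
= 167960

C(20,9) = 167960


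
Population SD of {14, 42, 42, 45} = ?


Mean = 35.7500
Variance = 159.1875
SD = sqrt(159.1875) = 12.6170

SD = 12.6170


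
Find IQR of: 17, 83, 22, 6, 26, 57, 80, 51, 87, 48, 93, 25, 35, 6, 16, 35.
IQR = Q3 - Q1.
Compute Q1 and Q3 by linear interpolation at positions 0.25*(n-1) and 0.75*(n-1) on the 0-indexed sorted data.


Sorted: 6, 6, 16, 17, 22, 25, 26, 35, 35, 48, 51, 57, 80, 83, 87, 93
Q1 (25th %ile) = 20.7500
Q3 (75th %ile) = 62.7500
IQR = 62.7500 - 20.7500 = 42.0000

IQR = 42.0000


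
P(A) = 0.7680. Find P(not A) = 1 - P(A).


P(not A) = 1 - 0.7680 = 0.2320

P(not A) = 0.2320


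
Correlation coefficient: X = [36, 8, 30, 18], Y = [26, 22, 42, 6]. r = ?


Mean X = 23.0000, Mean Y = 24.0000
SD X = 10.816654, SD Y = 12.806248
Cov = 68.000000
r = 68.000000/(10.816654*12.806248) = 0.4909

r = 0.4909


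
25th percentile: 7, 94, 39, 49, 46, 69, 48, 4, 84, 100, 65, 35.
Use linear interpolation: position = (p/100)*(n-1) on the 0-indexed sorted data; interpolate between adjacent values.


Sorted: 4, 7, 35, 39, 46, 48, 49, 65, 69, 84, 94, 100
n = 12
Index = 25/100 * 11 = 2.7500
Lower = data[2] = 35, Upper = data[3] = 39
P25 = 35 + 0.7500*(4) = 38.0000

P25 = 38.0000


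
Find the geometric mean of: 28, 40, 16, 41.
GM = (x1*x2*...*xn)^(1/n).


Product = 28 × 40 × 16 × 41 = 734720
GM = 734720^(1/4) = 29.2773

GM = 29.2773


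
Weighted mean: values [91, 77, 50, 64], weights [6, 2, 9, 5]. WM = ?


Numerator = 91*6 + 77*2 + 50*9 + 64*5 = 1470
Denominator = 6 + 2 + 9 + 5 = 22
WM = 1470/22 = 66.8182

WM = 66.8182


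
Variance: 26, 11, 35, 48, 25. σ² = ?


Mean = 29.0000
Squared deviations: 9.0000, 324.0000, 36.0000, 361.0000, 16.0000
Sum = 746.0000
Variance = 746.0000/5 = 149.2000

Variance = 149.2000


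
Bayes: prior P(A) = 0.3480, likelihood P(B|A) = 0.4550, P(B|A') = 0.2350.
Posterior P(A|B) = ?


P(B) = P(B|A)*P(A) + P(B|A')*P(A')
= 0.4550*0.3480 + 0.2350*0.6520
= 0.158340 + 0.153220 = 0.311560
P(A|B) = 0.158340/0.311560 = 0.5082

P(A|B) = 0.5082


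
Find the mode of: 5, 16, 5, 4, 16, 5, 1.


Frequencies: 1:1, 4:1, 5:3, 16:2
Max frequency = 3
Mode = 5

Mode = 5


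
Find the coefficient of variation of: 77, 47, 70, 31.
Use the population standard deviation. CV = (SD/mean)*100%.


Mean = 56.2500
SD = 18.3218
CV = (18.3218/56.2500)*100 = 32.5720%

CV = 32.5720%


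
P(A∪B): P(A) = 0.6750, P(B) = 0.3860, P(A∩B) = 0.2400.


P(A∪B) = 0.6750 + 0.3860 - 0.2400
= 1.0610 - 0.2400
= 0.8210

P(A∪B) = 0.8210


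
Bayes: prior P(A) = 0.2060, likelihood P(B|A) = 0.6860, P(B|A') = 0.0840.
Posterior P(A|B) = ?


P(B) = P(B|A)*P(A) + P(B|A')*P(A')
= 0.6860*0.2060 + 0.0840*0.7940
= 0.141316 + 0.066696 = 0.208012
P(A|B) = 0.141316/0.208012 = 0.6794

P(A|B) = 0.6794


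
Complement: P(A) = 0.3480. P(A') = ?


P(not A) = 1 - 0.3480 = 0.6520

P(not A) = 0.6520


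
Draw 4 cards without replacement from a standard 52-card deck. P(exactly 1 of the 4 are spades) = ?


Hypergeometric: P(X=1) = C(13,1)·C(39,3) / C(52,4)
= 13 × 9139 / 270725
= 118807/270725 = 0.4388

P = 0.4388


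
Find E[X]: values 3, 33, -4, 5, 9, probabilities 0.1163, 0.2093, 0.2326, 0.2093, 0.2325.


E[X] = 3*0.1163 + 33*0.2093 - 4*0.2326 + 5*0.2093 + 9*0.2325
= 0.3489 + 6.9069 - 0.9304 + 1.0465 + 2.0925
= 9.4644

E[X] = 9.4644


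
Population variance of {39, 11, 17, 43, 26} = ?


Mean = 27.2000
Squared deviations: 139.2400, 262.4400, 104.0400, 249.6400, 1.4400
Sum = 756.8000
Variance = 756.8000/5 = 151.3600

Variance = 151.3600


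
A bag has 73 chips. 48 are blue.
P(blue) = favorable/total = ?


P = 48/73 = 0.6575

P = 0.6575


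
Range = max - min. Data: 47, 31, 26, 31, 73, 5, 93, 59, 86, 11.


Max = 93, Min = 5
Range = 93 - 5 = 88

Range = 88


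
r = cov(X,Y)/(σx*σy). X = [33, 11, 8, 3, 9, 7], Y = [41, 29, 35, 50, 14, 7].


Mean X = 11.8333, Mean Y = 29.3333
SD X = 9.770989, SD Y = 14.884742
Cov = 32.388889
r = 32.388889/(9.770989*14.884742) = 0.2227

r = 0.2227


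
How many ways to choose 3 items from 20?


C(20,3) = 20!/(3! × 17!)
= 2432902008176640000/(6 × 355687428096000)
= 1140

C(20,3) = 1140


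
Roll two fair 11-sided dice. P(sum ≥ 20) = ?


Total outcomes = 11×11 = 121
Favorable (sum ≥ 20): 6
P = 6/121 = 0.0496

P = 0.0496


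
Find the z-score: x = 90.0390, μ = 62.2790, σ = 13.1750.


z = (90.0390 - 62.2790)/13.1750
= 27.7600/13.1750
= 2.1070

z = 2.1070


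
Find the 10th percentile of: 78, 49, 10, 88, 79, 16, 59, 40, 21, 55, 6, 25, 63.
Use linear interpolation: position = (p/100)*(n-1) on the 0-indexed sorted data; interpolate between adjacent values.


Sorted: 6, 10, 16, 21, 25, 40, 49, 55, 59, 63, 78, 79, 88
n = 13
Index = 10/100 * 12 = 1.2000
Lower = data[1] = 10, Upper = data[2] = 16
P10 = 10 + 0.2000*(6) = 11.2000

P10 = 11.2000


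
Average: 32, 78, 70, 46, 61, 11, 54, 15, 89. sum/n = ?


Sum = 32 + 78 + 70 + 46 + 61 + 11 + 54 + 15 + 89 = 456
n = 9
Mean = 456/9 = 50.6667

Mean = 50.6667


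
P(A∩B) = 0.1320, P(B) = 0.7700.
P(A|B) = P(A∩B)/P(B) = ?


P(A|B) = 0.1320/0.7700 = 0.1714

P(A|B) = 0.1714


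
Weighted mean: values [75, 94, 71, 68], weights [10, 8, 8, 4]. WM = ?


Numerator = 75*10 + 94*8 + 71*8 + 68*4 = 2342
Denominator = 10 + 8 + 8 + 4 = 30
WM = 2342/30 = 78.0667

WM = 78.0667


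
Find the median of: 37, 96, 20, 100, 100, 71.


Sorted: 20, 37, 71, 96, 100, 100
n = 6 (even)
Middle values: 71 and 96
Median = (71+96)/2 = 83.5000

Median = 83.5000


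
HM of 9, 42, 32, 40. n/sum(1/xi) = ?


Sum of reciprocals = 1/9 + 1/42 + 1/32 + 1/40 = 0.191171
HM = 4/0.191171 = 20.9237

HM = 20.9237


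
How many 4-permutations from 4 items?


P(4,4) = 4!/0!
= 24/1
= 24

P(4,4) = 24


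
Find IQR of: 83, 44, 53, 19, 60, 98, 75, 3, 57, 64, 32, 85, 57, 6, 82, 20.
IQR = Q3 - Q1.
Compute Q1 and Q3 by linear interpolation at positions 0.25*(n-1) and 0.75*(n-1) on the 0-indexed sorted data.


Sorted: 3, 6, 19, 20, 32, 44, 53, 57, 57, 60, 64, 75, 82, 83, 85, 98
Q1 (25th %ile) = 29.0000
Q3 (75th %ile) = 76.7500
IQR = 76.7500 - 29.0000 = 47.7500

IQR = 47.7500


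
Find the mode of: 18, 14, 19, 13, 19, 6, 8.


Frequencies: 6:1, 8:1, 13:1, 14:1, 18:1, 19:2
Max frequency = 2
Mode = 19

Mode = 19


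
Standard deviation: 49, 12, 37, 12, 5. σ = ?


Mean = 23.0000
Variance = 287.6000
SD = sqrt(287.6000) = 16.9588

SD = 16.9588


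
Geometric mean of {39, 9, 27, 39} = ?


Product = 39 × 9 × 27 × 39 = 369603
GM = 369603^(1/4) = 24.6566

GM = 24.6566


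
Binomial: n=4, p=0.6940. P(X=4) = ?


C(4,4) = 1
p^4 = 0.231973
(1-p)^0 = 1.000000
P = 1 * 0.231973 * 1.000000 = 0.2320

P(X=4) = 0.2320


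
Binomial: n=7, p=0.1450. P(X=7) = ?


C(7,7) = 1
p^7 = 1.347647e-06
(1-p)^0 = 1.000000
P = 1 * 1.347647e-06 * 1.000000 = 1.3476e-06

P(X=7) = 1.3476e-06


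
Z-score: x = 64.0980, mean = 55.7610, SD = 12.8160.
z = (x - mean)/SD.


z = (64.0980 - 55.7610)/12.8160
= 8.3370/12.8160
= 0.6505

z = 0.6505


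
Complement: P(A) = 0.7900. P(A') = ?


P(not A) = 1 - 0.7900 = 0.2100

P(not A) = 0.2100


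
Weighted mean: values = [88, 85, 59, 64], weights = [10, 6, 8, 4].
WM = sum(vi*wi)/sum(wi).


Numerator = 88*10 + 85*6 + 59*8 + 64*4 = 2118
Denominator = 10 + 6 + 8 + 4 = 28
WM = 2118/28 = 75.6429

WM = 75.6429


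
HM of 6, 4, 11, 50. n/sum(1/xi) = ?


Sum of reciprocals = 1/6 + 1/4 + 1/11 + 1/50 = 0.527576
HM = 4/0.527576 = 7.5818

HM = 7.5818


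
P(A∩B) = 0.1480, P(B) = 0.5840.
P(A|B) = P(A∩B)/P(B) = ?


P(A|B) = 0.1480/0.5840 = 0.2534

P(A|B) = 0.2534


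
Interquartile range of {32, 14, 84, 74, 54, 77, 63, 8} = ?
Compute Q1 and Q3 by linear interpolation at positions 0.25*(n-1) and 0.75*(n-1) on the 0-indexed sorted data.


Sorted: 8, 14, 32, 54, 63, 74, 77, 84
Q1 (25th %ile) = 27.5000
Q3 (75th %ile) = 74.7500
IQR = 74.7500 - 27.5000 = 47.2500

IQR = 47.2500


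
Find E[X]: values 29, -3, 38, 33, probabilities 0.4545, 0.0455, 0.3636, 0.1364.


E[X] = 29*0.4545 - 3*0.0455 + 38*0.3636 + 33*0.1364
= 13.1805 - 0.1365 + 13.8168 + 4.5012
= 31.3620

E[X] = 31.3620


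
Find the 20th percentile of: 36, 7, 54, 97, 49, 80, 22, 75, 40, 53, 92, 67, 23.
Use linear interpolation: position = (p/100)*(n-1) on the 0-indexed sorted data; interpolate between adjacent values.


Sorted: 7, 22, 23, 36, 40, 49, 53, 54, 67, 75, 80, 92, 97
n = 13
Index = 20/100 * 12 = 2.4000
Lower = data[2] = 23, Upper = data[3] = 36
P20 = 23 + 0.4000*(13) = 28.2000

P20 = 28.2000


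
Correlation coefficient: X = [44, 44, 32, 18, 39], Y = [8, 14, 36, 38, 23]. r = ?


Mean X = 35.4000, Mean Y = 23.8000
SD X = 9.748846, SD Y = 11.805084
Cov = -102.320000
r = -102.320000/(9.748846*11.805084) = -0.8891

r = -0.8891


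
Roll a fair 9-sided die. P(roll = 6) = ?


Favorable outcomes (roll = 6): 1
Total outcomes = 9
P = 1/9 = 0.1111

P = 0.1111


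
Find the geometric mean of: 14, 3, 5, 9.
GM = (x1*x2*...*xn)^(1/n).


Product = 14 × 3 × 5 × 9 = 1890
GM = 1890^(1/4) = 6.5935

GM = 6.5935


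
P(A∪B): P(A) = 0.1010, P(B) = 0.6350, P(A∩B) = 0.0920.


P(A∪B) = 0.1010 + 0.6350 - 0.0920
= 0.7360 - 0.0920
= 0.6440

P(A∪B) = 0.6440


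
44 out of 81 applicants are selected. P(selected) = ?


P = 44/81 = 0.5432

P = 0.5432


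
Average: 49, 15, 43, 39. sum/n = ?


Sum = 49 + 15 + 43 + 39 = 146
n = 4
Mean = 146/4 = 36.5000

Mean = 36.5000


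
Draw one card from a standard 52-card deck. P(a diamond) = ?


13 diamonds in 52 cards
P = 13/52 = 0.2500

P = 0.2500


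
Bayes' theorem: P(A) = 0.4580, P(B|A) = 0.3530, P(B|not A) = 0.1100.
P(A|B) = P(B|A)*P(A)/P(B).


P(B) = P(B|A)*P(A) + P(B|A')*P(A')
= 0.3530*0.4580 + 0.1100*0.5420
= 0.161674 + 0.059620 = 0.221294
P(A|B) = 0.161674/0.221294 = 0.7306

P(A|B) = 0.7306


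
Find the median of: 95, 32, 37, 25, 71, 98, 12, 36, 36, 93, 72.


Sorted: 12, 25, 32, 36, 36, 37, 71, 72, 93, 95, 98
n = 11 (odd)
Middle value = 37

Median = 37


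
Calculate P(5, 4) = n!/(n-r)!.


P(5,4) = 5!/1!
= 120/1
= 120

P(5,4) = 120


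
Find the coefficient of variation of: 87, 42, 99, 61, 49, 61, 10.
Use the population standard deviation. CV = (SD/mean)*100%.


Mean = 58.4286
SD = 27.2022
CV = (27.2022/58.4286)*100 = 46.5563%

CV = 46.5563%


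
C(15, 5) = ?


C(15,5) = 15!/(5! × 10!)
= 1307674368000/(120 × 3628800)
= 3003

C(15,5) = 3003


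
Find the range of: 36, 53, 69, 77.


Max = 77, Min = 36
Range = 77 - 36 = 41

Range = 41


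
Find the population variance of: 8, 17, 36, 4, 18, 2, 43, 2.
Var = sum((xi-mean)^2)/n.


Mean = 16.2500
Squared deviations: 68.0625, 0.5625, 390.0625, 150.0625, 3.0625, 203.0625, 715.5625, 203.0625
Sum = 1733.5000
Variance = 1733.5000/8 = 216.6875

Variance = 216.6875


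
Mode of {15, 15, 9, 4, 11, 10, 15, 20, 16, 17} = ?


Frequencies: 4:1, 9:1, 10:1, 11:1, 15:3, 16:1, 17:1, 20:1
Max frequency = 3
Mode = 15

Mode = 15


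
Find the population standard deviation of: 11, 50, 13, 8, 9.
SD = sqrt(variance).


Mean = 18.2000
Variance = 255.7600
SD = sqrt(255.7600) = 15.9925

SD = 15.9925
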